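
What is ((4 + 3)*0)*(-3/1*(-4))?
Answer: 0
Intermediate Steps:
((4 + 3)*0)*(-3/1*(-4)) = (7*0)*(-3*1*(-4)) = 0*(-3*(-4)) = 0*12 = 0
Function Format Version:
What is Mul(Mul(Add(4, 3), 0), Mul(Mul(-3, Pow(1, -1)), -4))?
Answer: 0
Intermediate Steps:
Mul(Mul(Add(4, 3), 0), Mul(Mul(-3, Pow(1, -1)), -4)) = Mul(Mul(7, 0), Mul(Mul(-3, 1), -4)) = Mul(0, Mul(-3, -4)) = Mul(0, 12) = 0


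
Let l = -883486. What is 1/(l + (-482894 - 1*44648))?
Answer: -1/1411028 ≈ -7.0870e-7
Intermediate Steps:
1/(l + (-482894 - 1*44648)) = 1/(-883486 + (-482894 - 1*44648)) = 1/(-883486 + (-482894 - 44648)) = 1/(-883486 - 527542) = 1/(-1411028) = -1/1411028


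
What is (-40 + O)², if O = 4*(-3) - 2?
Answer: 2916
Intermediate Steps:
O = -14 (O = -12 - 2 = -14)
(-40 + O)² = (-40 - 14)² = (-54)² = 2916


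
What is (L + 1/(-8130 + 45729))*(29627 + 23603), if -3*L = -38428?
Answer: 8545510931250/12533 ≈ 6.8184e+8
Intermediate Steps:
L = 38428/3 (L = -1/3*(-38428) = 38428/3 ≈ 12809.)
(L + 1/(-8130 + 45729))*(29627 + 23603) = (38428/3 + 1/(-8130 + 45729))*(29627 + 23603) = (38428/3 + 1/37599)*53230 = (160539375/12533)*53230 = 8545510931250/12533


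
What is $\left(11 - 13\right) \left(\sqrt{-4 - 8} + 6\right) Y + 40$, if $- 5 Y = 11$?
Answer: $\frac{332}{5} + \frac{44 i \sqrt{3}}{5} \approx 66.4 + 15.242 i$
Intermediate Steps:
$Y = - \frac{11}{5}$ ($Y = \left(- \frac{1}{5}\right) 11 = - \frac{11}{5} \approx -2.2$)
$\left(11 - 13\right) \left(\sqrt{-4 - 8} + 6\right) Y + 40 = \left(11 - 13\right) \left(\sqrt{-4 - 8} + 6\right) \left(- \frac{11}{5}\right) + 40 = - 2 \left(\sqrt{-12} + 6\right) \left(- \frac{11}{5}\right) + 40 = - 2 \left(2 i \sqrt{3} + 6\right) \left(- \frac{11}{5}\right) + 40 = - 2 \left(6 + 2 i \sqrt{3}\right) \left(- \frac{11}{5}\right) + 40 = \left(-12 - 4 i \sqrt{3}\right) \left(- \frac{11}{5}\right) + 40 = \left(\frac{132}{5} + \frac{44 i \sqrt{3}}{5}\right) + 40 = \frac{332}{5} + \frac{44 i \sqrt{3}}{5}$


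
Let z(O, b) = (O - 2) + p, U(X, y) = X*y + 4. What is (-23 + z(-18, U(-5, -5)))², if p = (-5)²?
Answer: 324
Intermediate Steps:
U(X, y) = 4 + X*y
p = 25
z(O, b) = 23 + O (z(O, b) = (O - 2) + 25 = (-2 + O) + 25 = 23 + O)
(-23 + z(-18, U(-5, -5)))² = (-23 + (23 - 18))² = (-23 + 5)² = (-18)² = 324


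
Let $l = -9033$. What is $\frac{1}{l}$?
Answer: $- \frac{1}{9033} \approx -0.00011071$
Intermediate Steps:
$\frac{1}{l} = \frac{1}{-9033} = - \frac{1}{9033}$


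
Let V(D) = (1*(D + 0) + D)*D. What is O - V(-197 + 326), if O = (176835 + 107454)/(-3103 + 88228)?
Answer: -944281987/28375 ≈ -33279.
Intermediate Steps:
V(D) = 2*D**2 (V(D) = (1*D + D)*D = (D + D)*D = (2*D)*D = 2*D**2)
O = 94763/28375 (O = 284289/85125 = 284289*(1/85125) = 94763/28375 ≈ 3.3397)
O - V(-197 + 326) = 94763/28375 - 2*(-197 + 326)**2 = 94763/28375 - 2*129**2 = 94763/28375 - 2*16641 = 94763/28375 - 1*33282 = 94763/28375 - 33282 = -944281987/28375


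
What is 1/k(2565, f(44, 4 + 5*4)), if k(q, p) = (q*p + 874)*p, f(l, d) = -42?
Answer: 1/4487952 ≈ 2.2282e-7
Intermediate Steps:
k(q, p) = p*(874 + p*q) (k(q, p) = (p*q + 874)*p = (874 + p*q)*p = p*(874 + p*q))
1/k(2565, f(44, 4 + 5*4)) = 1/(-42*(874 - 42*2565)) = 1/(-42*(874 - 107730)) = 1/(-42*(-106856)) = 1/4487952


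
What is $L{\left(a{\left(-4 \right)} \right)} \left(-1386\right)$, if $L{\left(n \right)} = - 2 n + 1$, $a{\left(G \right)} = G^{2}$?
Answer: $42966$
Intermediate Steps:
$L{\left(n \right)} = 1 - 2 n$
$L{\left(a{\left(-4 \right)} \right)} \left(-1386\right) = \left(1 - 2 \left(-4\right)^{2}\right) \left(-1386\right) = \left(1 - 32\right) \left(-1386\right) = \left(-31\right) \left(-1386\right) = 42966$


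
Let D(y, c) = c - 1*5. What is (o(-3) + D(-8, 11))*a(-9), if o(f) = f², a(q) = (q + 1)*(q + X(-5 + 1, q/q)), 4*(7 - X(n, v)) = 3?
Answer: 330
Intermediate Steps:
X(n, v) = 25/4 (X(n, v) = 7 - ¼*3 = 7 - ¾ = 25/4)
D(y, c) = -5 + c (D(y, c) = c - 5 = -5 + c)
a(q) = (1 + q)*(25/4 + q) (a(q) = (q + 1)*(q + 25/4) = (1 + q)*(25/4 + q))
(o(-3) + D(-8, 11))*a(-9) = ((-3)² + (-5 + 11))*(25/4 + (-9)² + (29/4)*(-9)) = (9 + 6)*(25/4 + 81 - 261/4) = 15*22 = 330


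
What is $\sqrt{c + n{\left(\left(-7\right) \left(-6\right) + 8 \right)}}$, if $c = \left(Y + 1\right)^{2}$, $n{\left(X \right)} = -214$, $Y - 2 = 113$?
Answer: $\sqrt{13242} \approx 115.07$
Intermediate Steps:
$Y = 115$ ($Y = 2 + 113 = 115$)
$c = 13456$ ($c = \left(115 + 1\right)^{2} = 116^{2} = 13456$)
$\sqrt{c + n{\left(\left(-7\right) \left(-6\right) + 8 \right)}} = \sqrt{13456 - 214} = \sqrt{13242}$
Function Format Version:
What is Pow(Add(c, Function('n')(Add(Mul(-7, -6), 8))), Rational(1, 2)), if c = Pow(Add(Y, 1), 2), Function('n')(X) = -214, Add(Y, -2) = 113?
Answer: Pow(13242, Rational(1, 2)) ≈ 115.07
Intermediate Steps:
Y = 115 (Y = Add(2, 113) = 115)
c = 13456 (c = Pow(Add(115, 1), 2) = Pow(116, 2) = 13456)
Pow(Add(c, Function('n')(Add(Mul(-7, -6), 8))), Rational(1, 2)) = Pow(Add(13456, -214), Rational(1, 2)) = Pow(13242, Rational(1, 2))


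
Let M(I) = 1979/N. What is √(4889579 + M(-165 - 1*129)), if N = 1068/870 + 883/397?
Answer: √193073421675539814/198701 ≈ 2211.4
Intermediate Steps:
N = 198701/57565 (N = 1068*(1/870) + 883*(1/397) = 178/145 + 883/397 = 198701/57565 ≈ 3.4518)
M(I) = 113921135/198701 (M(I) = 1979/(198701/57565) = 1979*(57565/198701) = 113921135/198701)
√(4889579 + M(-165 - 1*129)) = √(4889579 + 113921135/198701) = √(971678158014/198701) = √193073421675539814/198701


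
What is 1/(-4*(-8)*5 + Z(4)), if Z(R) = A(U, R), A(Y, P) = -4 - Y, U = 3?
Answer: 1/153 ≈ 0.0065359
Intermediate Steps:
Z(R) = -7 (Z(R) = -4 - 1*3 = -4 - 3 = -7)
1/(-4*(-8)*5 + Z(4)) = 1/(-4*(-8)*5 - 7) = 1/(32*5 - 7) = 1/(160 - 7) = 1/153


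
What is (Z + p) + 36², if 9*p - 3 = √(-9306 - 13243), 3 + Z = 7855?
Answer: 27445/3 + I*√22549/9 ≈ 9148.3 + 16.685*I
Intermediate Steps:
Z = 7852 (Z = -3 + 7855 = 7852)
p = ⅓ + I*√22549/9 (p = ⅓ + √(-9306 - 13243)/9 = ⅓ + √(-22549)/9 = ⅓ + (I*√22549)/9 = ⅓ + I*√22549/9 ≈ 0.33333 + 16.685*I)
(Z + p) + 36² = (7852 + (⅓ + I*√22549/9)) + 36² = (23557/3 + I*√22549/9) + 1296 = 27445/3 + I*√22549/9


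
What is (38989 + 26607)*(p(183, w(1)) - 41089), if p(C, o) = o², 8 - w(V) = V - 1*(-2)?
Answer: -2693634144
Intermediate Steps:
w(V) = 6 - V (w(V) = 8 - (V - 1*(-2)) = 8 - (V + 2) = 8 - (2 + V) = 8 + (-2 - V) = 6 - V)
(38989 + 26607)*(p(183, w(1)) - 41089) = (38989 + 26607)*((6 - 1*1)² - 41089) = 65596*((6 - 1)² - 41089) = 65596*(5² - 41089) = 65596*(25 - 41089) = 65596*(-41064) = -2693634144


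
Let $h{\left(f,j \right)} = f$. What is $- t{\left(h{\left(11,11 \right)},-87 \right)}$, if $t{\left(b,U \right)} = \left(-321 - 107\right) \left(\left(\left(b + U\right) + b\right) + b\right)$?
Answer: $-23112$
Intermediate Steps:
$t{\left(b,U \right)} = - 1284 b - 428 U$ ($t{\left(b,U \right)} = - 428 \left(\left(\left(U + b\right) + b\right) + b\right) = - 428 \left(\left(U + 2 b\right) + b\right) = - 428 \left(U + 3 b\right) = - 1284 b - 428 U$)
$- t{\left(h{\left(11,11 \right)},-87 \right)} = - (\left(-1284\right) 11 - -37236) = - (-14124 + 37236) = \left(-1\right) 23112 = -23112$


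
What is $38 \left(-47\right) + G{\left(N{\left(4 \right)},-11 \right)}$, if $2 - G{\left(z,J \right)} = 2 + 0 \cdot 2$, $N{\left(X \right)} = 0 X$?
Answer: $-1786$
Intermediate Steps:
$N{\left(X \right)} = 0$
$G{\left(z,J \right)} = 0$ ($G{\left(z,J \right)} = 2 - \left(2 + 0 \cdot 2\right) = 2 - \left(2 + 0\right) = 2 - 2 = 0$)
$38 \left(-47\right) + G{\left(N{\left(4 \right)},-11 \right)} = 38 \left(-47\right) + 0 = -1786 + 0 = -1786$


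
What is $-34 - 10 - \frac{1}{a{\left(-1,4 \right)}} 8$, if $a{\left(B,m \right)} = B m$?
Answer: $-54$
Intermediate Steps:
$-34 - 10 - \frac{1}{a{\left(-1,4 \right)}} 8 = -34 - 10 - \frac{1}{\left(-1\right) 4} \cdot 8 = -34 - 10 - \frac{1}{-4} \cdot 8 = -34 - 10 \left(-1\right) \left(- \frac{1}{4}\right) 8 = -34 - 10 \cdot \frac{1}{4} \cdot 8 = -34 - 20 = -54$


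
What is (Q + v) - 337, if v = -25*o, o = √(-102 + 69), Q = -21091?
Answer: -21428 - 25*I*√33 ≈ -21428.0 - 143.61*I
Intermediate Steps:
o = I*√33 (o = √(-33) = I*√33 ≈ 5.7446*I)
v = -25*I*√33 ≈ -143.61*I
(Q + v) - 337 = (-21091 - 25*I*√33) - 337 = -21428 - 25*I*√33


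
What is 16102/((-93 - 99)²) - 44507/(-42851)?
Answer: 1165346425/789829632 ≈ 1.4754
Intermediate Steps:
16102/((-93 - 99)²) - 44507/(-42851) = 16102/((-192)²) - 44507*(-1/42851) = 16102/36864 + 44507/42851 = 16102*(1/36864) + 44507/42851 = 8051/18432 + 44507/42851 = 1165346425/789829632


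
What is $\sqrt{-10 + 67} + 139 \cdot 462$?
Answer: $64218 + \sqrt{57} \approx 64226.0$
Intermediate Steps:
$\sqrt{-10 + 67} + 139 \cdot 462 = \sqrt{57} + 64218 = 64218 + \sqrt{57}$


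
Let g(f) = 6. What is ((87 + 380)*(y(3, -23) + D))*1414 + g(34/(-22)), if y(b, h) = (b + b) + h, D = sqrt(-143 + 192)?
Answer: -6603374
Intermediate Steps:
D = 7 (D = sqrt(49) = 7)
y(b, h) = h + 2*b (y(b, h) = 2*b + h = h + 2*b)
((87 + 380)*(y(3, -23) + D))*1414 + g(34/(-22)) = ((87 + 380)*((-23 + 2*3) + 7))*1414 + 6 = (467*((-23 + 6) + 7))*1414 + 6 = (467*(-17 + 7))*1414 + 6 = (467*(-10))*1414 + 6 = -4670*1414 + 6 = -6603380 + 6 = -6603374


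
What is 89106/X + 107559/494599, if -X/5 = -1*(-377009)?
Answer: 158681816661/932341371955 ≈ 0.17020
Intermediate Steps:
X = -1885045 (X = -(-5)*(-377009) = -5*377009 = -1885045)
89106/X + 107559/494599 = 89106/(-1885045) + 107559/494599 = 89106*(-1/1885045) + 107559*(1/494599) = -89106/1885045 + 107559/494599 = 158681816661/932341371955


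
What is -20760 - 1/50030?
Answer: -1038622801/50030 ≈ -20760.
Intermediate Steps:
-20760 - 1/50030 = -1038622801/50030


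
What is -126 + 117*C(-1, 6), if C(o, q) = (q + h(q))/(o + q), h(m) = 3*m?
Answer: 2178/5 ≈ 435.60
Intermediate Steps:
C(o, q) = 4*q/(o + q) (C(o, q) = (q + 3*q)/(o + q) = (4*q)/(o + q) = 4*q/(o + q))
-126 + 117*C(-1, 6) = -126 + 117*(4*6/(-1 + 6)) = -126 + 117*(4*6/5) = -126 + 117*(4*6*(⅕)) = -126 + 117*(24/5) = -126 + 2808/5 = 2178/5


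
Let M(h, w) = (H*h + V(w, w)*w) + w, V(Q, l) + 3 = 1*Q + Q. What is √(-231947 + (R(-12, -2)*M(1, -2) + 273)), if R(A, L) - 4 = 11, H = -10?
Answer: 2*I*√57911 ≈ 481.29*I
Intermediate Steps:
R(A, L) = 15 (R(A, L) = 4 + 11 = 15)
V(Q, l) = -3 + 2*Q (V(Q, l) = -3 + (1*Q + Q) = -3 + (Q + Q) = -3 + 2*Q)
M(h, w) = w - 10*h + w*(-3 + 2*w) (M(h, w) = (-10*h + (-3 + 2*w)*w) + w = (-10*h + w*(-3 + 2*w)) + w = w - 10*h + w*(-3 + 2*w))
√(-231947 + (R(-12, -2)*M(1, -2) + 273)) = √(-231947 + (15*(-10*1 - 2*(-2) + 2*(-2)²) + 273)) = √(-231947 + (15*(-10 + 4 + 2*4) + 273)) = √(-231947 + (15*(-10 + 4 + 8) + 273)) = √(-231947 + (15*2 + 273)) = √(-231947 + (30 + 273)) = √(-231947 + 303) = √(-231644) = 2*I*√57911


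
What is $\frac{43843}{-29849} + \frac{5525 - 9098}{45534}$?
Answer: $- \frac{700999213}{453048122} \approx -1.5473$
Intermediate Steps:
$\frac{43843}{-29849} + \frac{5525 - 9098}{45534} = 43843 \left(- \frac{1}{29849}\right) + \left(5525 - 9098\right) \frac{1}{45534} = - \frac{43843}{29849} - \frac{1191}{15178} = - \frac{700999213}{453048122}$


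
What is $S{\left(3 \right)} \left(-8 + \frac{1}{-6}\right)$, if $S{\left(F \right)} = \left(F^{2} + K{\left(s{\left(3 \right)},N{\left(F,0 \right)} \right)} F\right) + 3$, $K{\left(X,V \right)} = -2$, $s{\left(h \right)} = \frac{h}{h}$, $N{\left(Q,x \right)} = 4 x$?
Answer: $-49$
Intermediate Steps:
$s{\left(h \right)} = 1$
$S{\left(F \right)} = 3 + F^{2} - 2 F$ ($S{\left(F \right)} = \left(F^{2} - 2 F\right) + 3 = 3 + F^{2} - 2 F$)
$S{\left(3 \right)} \left(-8 + \frac{1}{-6}\right) = \left(3 + 3^{2} - 6\right) \left(-8 + \frac{1}{-6}\right) = \left(3 + 9 - 6\right) \left(-8 - \frac{1}{6}\right) = 6 \left(- \frac{49}{6}\right) = -49$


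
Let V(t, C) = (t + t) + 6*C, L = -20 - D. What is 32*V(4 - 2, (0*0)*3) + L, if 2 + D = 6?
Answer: 104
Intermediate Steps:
D = 4 (D = -2 + 6 = 4)
L = -24 (L = -20 - 1*4 = -20 - 4 = -24)
V(t, C) = 2*t + 6*C
32*V(4 - 2, (0*0)*3) + L = 32*(2*(4 - 2) + 6*((0*0)*3)) - 24 = 32*(2*2 + 6*(0*3)) - 24 = 32*(4 + 6*0) - 24 = 32*(4 + 0) - 24 = 32*4 - 24 = 128 - 24 = 104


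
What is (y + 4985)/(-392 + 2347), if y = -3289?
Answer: 1696/1955 ≈ 0.86752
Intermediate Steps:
(y + 4985)/(-392 + 2347) = (-3289 + 4985)/(-392 + 2347) = 1696/1955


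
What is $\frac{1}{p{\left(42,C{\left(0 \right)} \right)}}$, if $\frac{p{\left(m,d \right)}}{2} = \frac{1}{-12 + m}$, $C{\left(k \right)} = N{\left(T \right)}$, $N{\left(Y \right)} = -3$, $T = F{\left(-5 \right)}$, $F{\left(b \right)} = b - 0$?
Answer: $15$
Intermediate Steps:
$F{\left(b \right)} = b$ ($F{\left(b \right)} = b + 0 = b$)
$T = -5$
$C{\left(k \right)} = -3$
$p{\left(m,d \right)} = \frac{2}{-12 + m}$
$\frac{1}{p{\left(42,C{\left(0 \right)} \right)}} = \frac{1}{2 \frac{1}{-12 + 42}} = \frac{1}{2 \cdot \frac{1}{30}} = \frac{1}{\frac{1}{15}} = 15$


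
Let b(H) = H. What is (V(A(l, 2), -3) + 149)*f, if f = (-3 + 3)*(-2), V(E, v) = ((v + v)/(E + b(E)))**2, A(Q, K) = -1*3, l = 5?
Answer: 0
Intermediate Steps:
A(Q, K) = -3
V(E, v) = v**2/E**2 (V(E, v) = ((v + v)/(E + E))**2 = ((2*v)/((2*E)))**2 = ((2*v)*(1/(2*E)))**2 = (v/E)**2 = v**2/E**2)
f = 0 (f = 0*(-2) = 0)
(V(A(l, 2), -3) + 149)*f = ((-3)**2/(-3)**2 + 149)*0 = ((1/9)*9 + 149)*0 = (1 + 149)*0 = 150*0 = 0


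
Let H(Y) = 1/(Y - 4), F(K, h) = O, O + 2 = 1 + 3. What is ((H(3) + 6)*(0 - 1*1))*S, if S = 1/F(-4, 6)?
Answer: -5/2 ≈ -2.5000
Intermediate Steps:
O = 2 (O = -2 + (1 + 3) = -2 + 4 = 2)
F(K, h) = 2
H(Y) = 1/(-4 + Y)
S = ½ (S = 1/2 = ½ ≈ 0.50000)
((H(3) + 6)*(0 - 1*1))*S = ((1/(-4 + 3) + 6)*(0 - 1*1))*(½) = ((1/(-1) + 6)*(0 - 1))*(½) = ((-1 + 6)*(-1))*(½) = (5*(-1))*(½) = -5*½ = -5/2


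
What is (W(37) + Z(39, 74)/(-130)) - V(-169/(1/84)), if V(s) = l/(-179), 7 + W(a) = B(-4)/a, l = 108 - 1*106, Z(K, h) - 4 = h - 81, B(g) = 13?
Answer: -5694931/860990 ≈ -6.6144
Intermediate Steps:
Z(K, h) = -77 + h (Z(K, h) = 4 + (h - 81) = 4 + (-81 + h) = -77 + h)
l = 2 (l = 108 - 106 = 2)
W(a) = -7 + 13/a
V(s) = -2/179 (V(s) = 2/(-179) = 2*(-1/179) = -2/179)
(W(37) + Z(39, 74)/(-130)) - V(-169/(1/84)) = ((-7 + 13/37) + (-77 + 74)/(-130)) - 1*(-2/179) = ((-7 + 13*(1/37)) - 3*(-1/130)) + 2/179 = ((-7 + 13/37) + 3/130) + 2/179 = (-246/37 + 3/130) + 2/179 = -31869/4810 + 2/179 = -5694931/860990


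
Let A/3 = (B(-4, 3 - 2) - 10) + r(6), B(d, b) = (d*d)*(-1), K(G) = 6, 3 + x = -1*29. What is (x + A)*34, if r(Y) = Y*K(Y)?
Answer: -68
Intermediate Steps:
x = -32 (x = -3 - 1*29 = -3 - 29 = -32)
B(d, b) = -d**2 (B(d, b) = d**2*(-1) = -d**2)
r(Y) = 6*Y (r(Y) = Y*6 = 6*Y)
A = 30 (A = 3*((-1*(-4)**2 - 10) + 6*6) = 3*((-1*16 - 10) + 36) = 3*((-16 - 10) + 36) = 3*(-26 + 36) = 3*10 = 30)
(x + A)*34 = (-32 + 30)*34 = -2*34 = -68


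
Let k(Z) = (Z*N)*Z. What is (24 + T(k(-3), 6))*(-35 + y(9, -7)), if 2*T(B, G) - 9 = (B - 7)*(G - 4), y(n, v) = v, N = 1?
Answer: -1281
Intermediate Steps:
k(Z) = Z² (k(Z) = (Z*1)*Z = Z*Z = Z²)
T(B, G) = 9/2 + (-7 + B)*(-4 + G)/2 (T(B, G) = 9/2 + ((B - 7)*(G - 4))/2 = 9/2 + ((-7 + B)*(-4 + G))/2 = 9/2 + (-7 + B)*(-4 + G)/2)
(24 + T(k(-3), 6))*(-35 + y(9, -7)) = (24 + (37/2 - 2*(-3)² - 7/2*6 + (½)*(-3)²*6))*(-35 - 7) = (24 + (37/2 - 2*9 - 21 + (½)*9*6))*(-42) = (24 + (37/2 - 18 - 21 + 27))*(-42) = (24 + 13/2)*(-42) = (61/2)*(-42) = -1281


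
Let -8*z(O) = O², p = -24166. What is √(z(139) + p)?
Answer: I*√425298/4 ≈ 163.04*I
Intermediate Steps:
z(O) = -O²/8
√(z(139) + p) = √(-⅛*139² - 24166) = √(-⅛*19321 - 24166) = √(-19321/8 - 24166) = √(-212649/8) = I*√425298/4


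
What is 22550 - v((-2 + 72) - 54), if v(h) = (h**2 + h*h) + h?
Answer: 22022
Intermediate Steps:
v(h) = h + 2*h**2 (v(h) = (h**2 + h**2) + h = 2*h**2 + h = h + 2*h**2)
22550 - v((-2 + 72) - 54) = 22550 - ((-2 + 72) - 54)*(1 + 2*((-2 + 72) - 54)) = 22550 - (70 - 54)*(1 + 2*(70 - 54)) = 22550 - 16*(1 + 2*16) = 22550 - 16*(1 + 32) = 22550 - 16*33 = 22550 - 1*528 = 22550 - 528 = 22022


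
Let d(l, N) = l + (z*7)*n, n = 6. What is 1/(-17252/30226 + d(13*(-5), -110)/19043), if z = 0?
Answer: -287796859/165247263 ≈ -1.7416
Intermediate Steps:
d(l, N) = l (d(l, N) = l + (0*7)*6 = l + 0*6 = l + 0 = l)
1/(-17252/30226 + d(13*(-5), -110)/19043) = 1/(-17252/30226 + (13*(-5))/19043) = 1/(-17252*1/30226 - 65*1/19043) = 1/(-8626/15113 - 65/19043) = 1/(-165247263/287796859) = -287796859/165247263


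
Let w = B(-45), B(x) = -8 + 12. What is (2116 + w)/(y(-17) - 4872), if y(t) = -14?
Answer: -1060/2443 ≈ -0.43389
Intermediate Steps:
B(x) = 4
w = 4
(2116 + w)/(y(-17) - 4872) = (2116 + 4)/(-14 - 4872) = 2120/(-4886) = 2120*(-1/4886) = -1060/2443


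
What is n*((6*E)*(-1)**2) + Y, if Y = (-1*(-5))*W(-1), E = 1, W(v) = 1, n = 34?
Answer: 209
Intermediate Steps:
Y = 5 (Y = -1*(-5)*1 = 5*1 = 5)
n*((6*E)*(-1)**2) + Y = 34*((6*1)*(-1)**2) + 5 = 34*(6*1) + 5 = 34*6 + 5 = 204 + 5 = 209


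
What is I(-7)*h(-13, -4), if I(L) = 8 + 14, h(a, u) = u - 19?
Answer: -506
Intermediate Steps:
h(a, u) = -19 + u
I(L) = 22
I(-7)*h(-13, -4) = 22*(-19 - 4) = 22*(-23) = -506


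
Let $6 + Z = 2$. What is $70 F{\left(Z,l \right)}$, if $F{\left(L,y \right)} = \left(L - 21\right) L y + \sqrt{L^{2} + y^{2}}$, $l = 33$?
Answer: $231000 + 70 \sqrt{1105} \approx 2.3333 \cdot 10^{5}$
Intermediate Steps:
$Z = -4$ ($Z = -6 + 2 = -4$)
$F{\left(L,y \right)} = \sqrt{L^{2} + y^{2}} + L y \left(-21 + L\right)$ ($F{\left(L,y \right)} = \left(-21 + L\right) L y + \sqrt{L^{2} + y^{2}} = L \left(-21 + L\right) y + \sqrt{L^{2} + y^{2}} = L y \left(-21 + L\right) + \sqrt{L^{2} + y^{2}} = \sqrt{L^{2} + y^{2}} + L y \left(-21 + L\right)$)
$70 F{\left(Z,l \right)} = 70 \left(\sqrt{\left(-4\right)^{2} + 33^{2}} + 33 \left(-4\right)^{2} - \left(-84\right) 33\right) = 70 \left(\sqrt{16 + 1089} + 33 \cdot 16 + 2772\right) = 70 \left(\sqrt{1105} + 528 + 2772\right) = 70 \left(3300 + \sqrt{1105}\right) = 231000 + 70 \sqrt{1105}$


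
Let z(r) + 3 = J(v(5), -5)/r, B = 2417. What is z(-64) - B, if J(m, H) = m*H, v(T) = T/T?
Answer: -154875/64 ≈ -2419.9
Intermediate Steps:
v(T) = 1
J(m, H) = H*m
z(r) = -3 - 5/r (z(r) = -3 + (-5*1)/r = -3 - 5/r)
z(-64) - B = (-3 - 5/(-64)) - 1*2417 = (-3 - 5*(-1/64)) - 2417 = (-3 + 5/64) - 2417 = -187/64 - 2417 = -154875/64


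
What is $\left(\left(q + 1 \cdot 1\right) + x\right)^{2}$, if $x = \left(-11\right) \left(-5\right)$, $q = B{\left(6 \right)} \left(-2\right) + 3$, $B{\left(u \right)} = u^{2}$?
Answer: $169$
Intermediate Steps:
$q = -69$ ($q = 6^{2} \left(-2\right) + 3 = 36 \left(-2\right) + 3 = -72 + 3 = -69$)
$x = 55$
$\left(\left(q + 1 \cdot 1\right) + x\right)^{2} = \left(\left(-69 + 1 \cdot 1\right) + 55\right)^{2} = \left(\left(-69 + 1\right) + 55\right)^{2} = \left(-68 + 55\right)^{2} = \left(-13\right)^{2} = 169$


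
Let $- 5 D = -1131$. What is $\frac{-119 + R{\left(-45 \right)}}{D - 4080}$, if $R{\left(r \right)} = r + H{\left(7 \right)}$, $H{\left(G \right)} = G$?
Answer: $\frac{785}{19269} \approx 0.040739$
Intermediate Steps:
$D = \frac{1131}{5}$ ($D = \left(- \frac{1}{5}\right) \left(-1131\right) = \frac{1131}{5} \approx 226.2$)
$R{\left(r \right)} = 7 + r$ ($R{\left(r \right)} = r + 7 = 7 + r$)
$\frac{-119 + R{\left(-45 \right)}}{D - 4080} = \frac{-119 + \left(7 - 45\right)}{\frac{1131}{5} - 4080} = \frac{-119 - 38}{- \frac{19269}{5}} = \left(-157\right) \left(- \frac{5}{19269}\right) = \frac{785}{19269}$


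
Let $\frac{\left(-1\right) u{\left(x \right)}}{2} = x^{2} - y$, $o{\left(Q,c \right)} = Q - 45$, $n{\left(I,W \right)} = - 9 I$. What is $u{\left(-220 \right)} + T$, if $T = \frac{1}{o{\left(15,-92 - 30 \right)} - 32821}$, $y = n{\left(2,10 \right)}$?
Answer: $- \frac{3181159437}{32851} \approx -96836.0$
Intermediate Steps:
$y = -18$ ($y = \left(-9\right) 2 = -18$)
$o{\left(Q,c \right)} = -45 + Q$ ($o{\left(Q,c \right)} = Q - 45 = -45 + Q$)
$u{\left(x \right)} = -36 - 2 x^{2}$ ($u{\left(x \right)} = - 2 \left(x^{2} - -18\right) = - 2 \left(x^{2} + 18\right) = - 2 \left(18 + x^{2}\right) = -36 - 2 x^{2}$)
$T = - \frac{1}{32851}$ ($T = \frac{1}{\left(-45 + 15\right) - 32821} = \frac{1}{-30 - 32821} = \frac{1}{-32851} = - \frac{1}{32851} \approx -3.044 \cdot 10^{-5}$)
$u{\left(-220 \right)} + T = \left(-36 - 2 \left(-220\right)^{2}\right) - \frac{1}{32851} = \left(-36 - 96800\right) - \frac{1}{32851} = -96836 - \frac{1}{32851} = - \frac{3181159437}{32851}$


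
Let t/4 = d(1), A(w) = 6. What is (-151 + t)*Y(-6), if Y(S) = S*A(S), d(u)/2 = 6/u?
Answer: 3708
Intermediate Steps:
d(u) = 12/u (d(u) = 2*(6/u) = 12/u)
Y(S) = 6*S (Y(S) = S*6 = 6*S)
t = 48 (t = 4*(12/1) = 4*(12*1) = 4*12 = 48)
(-151 + t)*Y(-6) = (-151 + 48)*(6*(-6)) = -103*(-36) = 3708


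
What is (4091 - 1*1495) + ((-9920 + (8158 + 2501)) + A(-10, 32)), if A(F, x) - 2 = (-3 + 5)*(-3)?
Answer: 3331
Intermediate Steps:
A(F, x) = -4 (A(F, x) = 2 + (-3 + 5)*(-3) = 2 + 2*(-3) = 2 - 6 = -4)
(4091 - 1*1495) + ((-9920 + (8158 + 2501)) + A(-10, 32)) = (4091 - 1*1495) + ((-9920 + (8158 + 2501)) - 4) = (4091 - 1495) + ((-9920 + 10659) - 4) = 2596 + (739 - 4) = 2596 + 735 = 3331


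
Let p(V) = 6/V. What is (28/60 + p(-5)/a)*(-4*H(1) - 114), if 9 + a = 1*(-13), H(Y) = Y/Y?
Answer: -10148/165 ≈ -61.503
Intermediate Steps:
H(Y) = 1
a = -22 (a = -9 + 1*(-13) = -9 - 13 = -22)
(28/60 + p(-5)/a)*(-4*H(1) - 114) = (28/60 + (6/(-5))/(-22))*(-4*1 - 114) = (28*(1/60) + (6*(-1/5))*(-1/22))*(-4 - 114) = (7/15 - 6/5*(-1/22))*(-118) = (7/15 + 3/55)*(-118) = (86/165)*(-118) = -10148/165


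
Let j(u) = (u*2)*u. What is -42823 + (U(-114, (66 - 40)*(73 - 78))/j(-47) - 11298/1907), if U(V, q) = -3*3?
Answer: -360839102425/8425126 ≈ -42829.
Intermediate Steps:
j(u) = 2*u² (j(u) = (2*u)*u = 2*u²)
U(V, q) = -9
-42823 + (U(-114, (66 - 40)*(73 - 78))/j(-47) - 11298/1907) = -42823 + (-9/(2*(-47)²) - 11298/1907) = -42823 + (-9/(2*2209) - 11298*1/1907) = -42823 + (-9/4418 - 11298/1907) = -42823 - 49931727/8425126 = -360839102425/8425126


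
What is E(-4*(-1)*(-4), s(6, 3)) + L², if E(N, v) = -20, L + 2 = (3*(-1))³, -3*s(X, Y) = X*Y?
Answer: 821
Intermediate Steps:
s(X, Y) = -X*Y/3
L = -29 (L = -2 + (3*(-1))³ = -2 + (-3)³ = -2 - 27 = -29)
E(-4*(-1)*(-4), s(6, 3)) + L² = -20 + (-29)² = -20 + 841 = 821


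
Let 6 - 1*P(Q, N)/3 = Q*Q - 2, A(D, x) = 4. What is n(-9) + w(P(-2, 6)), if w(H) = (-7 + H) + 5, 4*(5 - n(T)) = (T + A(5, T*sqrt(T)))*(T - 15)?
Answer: -15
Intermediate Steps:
P(Q, N) = 24 - 3*Q**2 (P(Q, N) = 18 - 3*(Q*Q - 2) = 18 - 3*(Q**2 - 2) = 18 - 3*(-2 + Q**2) = 18 + (6 - 3*Q**2) = 24 - 3*Q**2)
n(T) = 5 - (-15 + T)*(4 + T)/4 (n(T) = 5 - (T + 4)*(T - 15)/4 = 5 - (4 + T)*(-15 + T)/4 = 5 - (-15 + T)*(4 + T)/4)
w(H) = -2 + H
n(-9) + w(P(-2, 6)) = (20 - 1/4*(-9)**2 + (11/4)*(-9)) + (-2 + (24 - 3*(-2)**2)) = (20 - 1/4*81 - 99/4) + (-2 + (24 - 3*4)) = (20 - 81/4 - 99/4) + (-2 + (24 - 12)) = -25 + (-2 + 12) = -25 + 10 = -15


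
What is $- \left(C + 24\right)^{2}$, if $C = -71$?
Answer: $-2209$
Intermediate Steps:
$- \left(C + 24\right)^{2} = - \left(-71 + 24\right)^{2} = - \left(-47\right)^{2} = \left(-1\right) 2209 = -2209$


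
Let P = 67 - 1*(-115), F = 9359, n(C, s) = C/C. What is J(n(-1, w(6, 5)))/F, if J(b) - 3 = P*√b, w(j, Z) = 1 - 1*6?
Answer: 185/9359 ≈ 0.019767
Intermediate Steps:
w(j, Z) = -5 (w(j, Z) = 1 - 6 = -5)
n(C, s) = 1
P = 182 (P = 67 + 115 = 182)
J(b) = 3 + 182*√b
J(n(-1, w(6, 5)))/F = (3 + 182*√1)/9359 = (3 + 182*1)*(1/9359) = (3 + 182)*(1/9359) = 185*(1/9359) = 185/9359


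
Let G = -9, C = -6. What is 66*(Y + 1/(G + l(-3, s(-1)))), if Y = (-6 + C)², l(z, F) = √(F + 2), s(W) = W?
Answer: 37983/4 ≈ 9495.8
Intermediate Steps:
l(z, F) = √(2 + F)
Y = 144 (Y = (-6 - 6)² = (-12)² = 144)
66*(Y + 1/(G + l(-3, s(-1)))) = 66*(144 + 1/(-9 + √(2 - 1))) = 66*(144 + 1/(-9 + √1)) = 66*(144 + 1/(-9 + 1)) = 66*(144 + 1/(-8)) = 66*(144 - ⅛) = 66*(1151/8) = 37983/4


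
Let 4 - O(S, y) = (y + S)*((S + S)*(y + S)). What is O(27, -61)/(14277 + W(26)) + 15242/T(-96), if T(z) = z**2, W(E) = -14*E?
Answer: -181600387/64111104 ≈ -2.8326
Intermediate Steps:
O(S, y) = 4 - 2*S*(S + y)**2 (O(S, y) = 4 - (y + S)*(S + S)*(y + S) = 4 - (S + y)*(2*S)*(S + y) = 4 - (S + y)*2*S*(S + y) = 4 - 2*S*(S + y)**2)
O(27, -61)/(14277 + W(26)) + 15242/T(-96) = (4 - 2*27*(27 - 61)**2)/(14277 - 14*26) + 15242/((-96)**2) = (4 - 2*27*(-34)**2)/(14277 - 364) + 15242/9216 = (4 - 2*27*1156)/13913 + 15242*(1/9216) = (4 - 62424)*(1/13913) + 7621/4608 = -62420*1/13913 + 7621/4608 = -62420/13913 + 7621/4608 = -181600387/64111104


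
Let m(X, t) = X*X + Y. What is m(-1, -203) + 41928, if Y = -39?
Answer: 41890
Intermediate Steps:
m(X, t) = -39 + X**2 (m(X, t) = X*X - 39 = X**2 - 39 = -39 + X**2)
m(-1, -203) + 41928 = (-39 + (-1)**2) + 41928 = (-39 + 1) + 41928 = -38 + 41928 = 41890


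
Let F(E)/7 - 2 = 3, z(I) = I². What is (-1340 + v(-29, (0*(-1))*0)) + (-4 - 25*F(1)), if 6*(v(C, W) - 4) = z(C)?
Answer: -12449/6 ≈ -2074.8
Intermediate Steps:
v(C, W) = 4 + C²/6
F(E) = 35 (F(E) = 14 + 7*3 = 14 + 21 = 35)
(-1340 + v(-29, (0*(-1))*0)) + (-4 - 25*F(1)) = (-1340 + (4 + (⅙)*(-29)²)) + (-4 - 25*35) = (-1340 + (4 + (⅙)*841)) + (-4 - 875) = (-1340 + (4 + 841/6)) - 879 = (-1340 + 865/6) - 879 = -7175/6 - 879 = -12449/6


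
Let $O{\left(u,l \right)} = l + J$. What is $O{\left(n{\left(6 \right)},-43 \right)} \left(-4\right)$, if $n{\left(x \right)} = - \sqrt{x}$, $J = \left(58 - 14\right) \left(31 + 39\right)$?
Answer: $-12148$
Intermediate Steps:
$J = 3080$ ($J = 44 \cdot 70 = 3080$)
$O{\left(u,l \right)} = 3080 + l$ ($O{\left(u,l \right)} = l + 3080 = 3080 + l$)
$O{\left(n{\left(6 \right)},-43 \right)} \left(-4\right) = \left(3080 - 43\right) \left(-4\right) = 3037 \left(-4\right) = -12148$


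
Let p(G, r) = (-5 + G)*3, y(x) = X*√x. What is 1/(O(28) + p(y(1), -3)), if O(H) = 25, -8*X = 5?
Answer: 8/65 ≈ 0.12308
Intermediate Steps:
X = -5/8 (X = -⅛*5 = -5/8 ≈ -0.62500)
y(x) = -5*√x/8
p(G, r) = -15 + 3*G
1/(O(28) + p(y(1), -3)) = 1/(25 + (-15 + 3*(-5*√1/8))) = 1/(25 + (-15 + 3*(-5/8*1))) = 1/(25 + (-15 + 3*(-5/8))) = 1/(25 + (-15 - 15/8)) = 1/(25 - 135/8) = 1/(65/8) = 8/65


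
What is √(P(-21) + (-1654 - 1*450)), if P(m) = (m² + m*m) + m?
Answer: I*√1243 ≈ 35.256*I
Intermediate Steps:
P(m) = m + 2*m² (P(m) = (m² + m²) + m = 2*m² + m = m + 2*m²)
√(P(-21) + (-1654 - 1*450)) = √(-21*(1 + 2*(-21)) + (-1654 - 1*450)) = √(-21*(1 - 42) + (-1654 - 450)) = √(-21*(-41) - 2104) = √(861 - 2104) = √(-1243) = I*√1243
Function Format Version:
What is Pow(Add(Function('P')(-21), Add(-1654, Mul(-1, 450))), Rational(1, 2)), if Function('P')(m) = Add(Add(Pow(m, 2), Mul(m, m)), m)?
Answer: Mul(I, Pow(1243, Rational(1, 2))) ≈ Mul(35.256, I)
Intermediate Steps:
Function('P')(m) = Add(m, Mul(2, Pow(m, 2))) (Function('P')(m) = Add(Add(Pow(m, 2), Pow(m, 2)), m) = Add(Mul(2, Pow(m, 2)), m) = Add(m, Mul(2, Pow(m, 2))))
Pow(Add(Function('P')(-21), Add(-1654, Mul(-1, 450))), Rational(1, 2)) = Pow(Add(Mul(-21, Add(1, Mul(2, -21))), Add(-1654, Mul(-1, 450))), Rational(1, 2)) = Pow(Add(Mul(-21, Add(1, -42)), Add(-1654, -450)), Rational(1, 2)) = Pow(Add(Mul(-21, -41), -2104), Rational(1, 2)) = Pow(Add(861, -2104), Rational(1, 2)) = Pow(-1243, Rational(1, 2)) = Mul(I, Pow(1243, Rational(1, 2)))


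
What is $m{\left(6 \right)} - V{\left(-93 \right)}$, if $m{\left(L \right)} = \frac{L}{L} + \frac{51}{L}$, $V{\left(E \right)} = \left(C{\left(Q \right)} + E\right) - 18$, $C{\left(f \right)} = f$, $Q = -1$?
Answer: $\frac{243}{2} \approx 121.5$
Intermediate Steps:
$V{\left(E \right)} = -19 + E$ ($V{\left(E \right)} = \left(-1 + E\right) - 18 = -19 + E$)
$m{\left(L \right)} = 1 + \frac{51}{L}$
$m{\left(6 \right)} - V{\left(-93 \right)} = \frac{51 + 6}{6} - \left(-19 - 93\right) = \frac{1}{6} \cdot 57 - -112 = \frac{19}{2} + 112 = \frac{243}{2}$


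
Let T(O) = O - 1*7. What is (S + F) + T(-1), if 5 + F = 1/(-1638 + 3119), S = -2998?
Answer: -4459290/1481 ≈ -3011.0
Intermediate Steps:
T(O) = -7 + O (T(O) = O - 7 = -7 + O)
F = -7404/1481 (F = -5 + 1/(-1638 + 3119) = -5 + 1/1481 = -7404/1481 ≈ -4.9993)
(S + F) + T(-1) = (-2998 - 7404/1481) + (-7 - 1) = -4447442/1481 - 8 = -4459290/1481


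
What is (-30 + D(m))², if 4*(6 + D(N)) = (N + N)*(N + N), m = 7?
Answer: 169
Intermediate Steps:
D(N) = -6 + N² (D(N) = -6 + ((N + N)*(N + N))/4 = -6 + ((2*N)*(2*N))/4 = -6 + (4*N²)/4 = -6 + N²)
(-30 + D(m))² = (-30 + (-6 + 7²))² = (-30 + (-6 + 49))² = (-30 + 43)² = 13² = 169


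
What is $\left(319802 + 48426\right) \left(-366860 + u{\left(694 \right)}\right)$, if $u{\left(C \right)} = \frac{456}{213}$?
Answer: $- \frac{9591200839024}{71} \approx -1.3509 \cdot 10^{11}$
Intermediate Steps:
$u{\left(C \right)} = \frac{152}{71}$ ($u{\left(C \right)} = 456 \cdot \frac{1}{213} = \frac{152}{71}$)
$\left(319802 + 48426\right) \left(-366860 + u{\left(694 \right)}\right) = \left(319802 + 48426\right) \left(-366860 + \frac{152}{71}\right) = 368228 \left(- \frac{26046908}{71}\right) = - \frac{9591200839024}{71}$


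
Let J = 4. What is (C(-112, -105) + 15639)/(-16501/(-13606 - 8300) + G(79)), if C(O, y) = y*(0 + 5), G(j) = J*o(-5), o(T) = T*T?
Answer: 331087284/2207101 ≈ 150.01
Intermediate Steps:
o(T) = T²
G(j) = 100 (G(j) = 4*(-5)² = 4*25 = 100)
C(O, y) = 5*y (C(O, y) = y*5 = 5*y)
(C(-112, -105) + 15639)/(-16501/(-13606 - 8300) + G(79)) = (5*(-105) + 15639)/(-16501/(-13606 - 8300) + 100) = (-525 + 15639)/(-16501/(-21906) + 100) = 15114/(-16501*(-1/21906) + 100) = 15114/(16501/21906 + 100) = 15114/(2207101/21906) = 15114*(21906/2207101) = 331087284/2207101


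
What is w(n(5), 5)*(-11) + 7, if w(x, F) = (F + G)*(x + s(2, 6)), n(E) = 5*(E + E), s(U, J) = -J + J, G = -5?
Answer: 7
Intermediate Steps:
s(U, J) = 0
n(E) = 10*E (n(E) = 5*(2*E) = 10*E)
w(x, F) = x*(-5 + F) (w(x, F) = (F - 5)*(x + 0) = (-5 + F)*x = x*(-5 + F))
w(n(5), 5)*(-11) + 7 = ((10*5)*(-5 + 5))*(-11) + 7 = (50*0)*(-11) + 7 = 0*(-11) + 7 = 0 + 7 = 7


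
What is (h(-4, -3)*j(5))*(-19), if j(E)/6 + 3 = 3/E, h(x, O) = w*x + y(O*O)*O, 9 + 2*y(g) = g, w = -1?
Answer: 5472/5 ≈ 1094.4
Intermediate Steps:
y(g) = -9/2 + g/2
h(x, O) = -x + O*(-9/2 + O²/2) (h(x, O) = -x + (-9/2 + (O*O)/2)*O = -x + (-9/2 + O²/2)*O = -x + O*(-9/2 + O²/2))
j(E) = -18 + 18/E (j(E) = -18 + 6*(3/E) = -18 + 18/E)
(h(-4, -3)*j(5))*(-19) = ((-1*(-4) + (½)*(-3)*(-9 + (-3)²))*(-18 + 18/5))*(-19) = ((4 + (½)*(-3)*(-9 + 9))*(-18 + 18*(⅕)))*(-19) = ((4 + (½)*(-3)*0)*(-18 + 18/5))*(-19) = ((4 + 0)*(-72/5))*(-19) = (4*(-72/5))*(-19) = -288/5*(-19) = 5472/5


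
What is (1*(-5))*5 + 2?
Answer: -23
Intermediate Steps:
(1*(-5))*5 + 2 = -5*5 + 2 = -25 + 2 = -23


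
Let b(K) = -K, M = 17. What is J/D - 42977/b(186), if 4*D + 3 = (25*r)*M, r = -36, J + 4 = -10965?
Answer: 221945989/948786 ≈ 233.93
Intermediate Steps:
J = -10969 (J = -4 - 10965 = -10969)
D = -15303/4 (D = -3/4 + ((25*(-36))*17)/4 = -3/4 + (-900*17)/4 = -3/4 + (1/4)*(-15300) = -3/4 - 3825 = -15303/4 ≈ -3825.8)
J/D - 42977/b(186) = -10969/(-15303/4) - 42977/((-1*186)) = -10969*(-4/15303) - 42977/(-186) = 43876/15303 - 42977*(-1/186) = 43876/15303 + 42977/186 = 221945989/948786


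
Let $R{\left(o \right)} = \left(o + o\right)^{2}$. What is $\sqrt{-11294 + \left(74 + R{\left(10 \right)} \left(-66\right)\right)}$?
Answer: $6 i \sqrt{1045} \approx 193.96 i$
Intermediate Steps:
$R{\left(o \right)} = 4 o^{2}$ ($R{\left(o \right)} = \left(2 o\right)^{2} = 4 o^{2}$)
$\sqrt{-11294 + \left(74 + R{\left(10 \right)} \left(-66\right)\right)} = \sqrt{-11294 + \left(74 + 4 \cdot 10^{2} \left(-66\right)\right)} = \sqrt{-11294 + \left(74 + 4 \cdot 100 \left(-66\right)\right)} = \sqrt{-11294 + \left(74 + 400 \left(-66\right)\right)} = \sqrt{-11294 + \left(74 - 26400\right)} = \sqrt{-11294 - 26326} = \sqrt{-37620} = 6 i \sqrt{1045}$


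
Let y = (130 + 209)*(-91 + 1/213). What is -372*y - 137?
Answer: 814732025/71 ≈ 1.1475e+7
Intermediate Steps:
y = -2190166/71 (y = 339*(-91 + 1/213) = 339*(-19382/213) = -2190166/71 ≈ -30847.)
-372*y - 137 = -372*(-2190166/71) - 137 = 814741752/71 - 137 = 814732025/71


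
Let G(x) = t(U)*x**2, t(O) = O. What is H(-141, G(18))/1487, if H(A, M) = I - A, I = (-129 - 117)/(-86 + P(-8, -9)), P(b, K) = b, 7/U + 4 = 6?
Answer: 6750/69889 ≈ 0.096582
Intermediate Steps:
U = 7/2 (U = 7/(-4 + 6) = 7/2 ≈ 3.5000)
I = 123/47 (I = (-129 - 117)/(-86 - 8) = -246/(-94) = -246*(-1/94) = 123/47 ≈ 2.6170)
G(x) = 7*x**2/2
H(A, M) = 123/47 - A
H(-141, G(18))/1487 = (123/47 - 1*(-141))/1487 = (123/47 + 141)*(1/1487) = (6750/47)*(1/1487) = 6750/69889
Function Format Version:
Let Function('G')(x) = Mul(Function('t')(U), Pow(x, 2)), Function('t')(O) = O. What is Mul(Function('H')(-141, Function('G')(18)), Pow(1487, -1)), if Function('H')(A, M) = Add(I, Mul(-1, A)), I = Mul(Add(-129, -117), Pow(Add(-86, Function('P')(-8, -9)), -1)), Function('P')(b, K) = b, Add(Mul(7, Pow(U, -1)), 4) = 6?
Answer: Rational(6750, 69889) ≈ 0.096582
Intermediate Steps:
U = Rational(7, 2) (U = Mul(7, Pow(Add(-4, 6), -1)) = Mul(7, Pow(2, -1)) = Mul(7, Rational(1, 2)) = Rational(7, 2) ≈ 3.5000)
I = Rational(123, 47) (I = Mul(Add(-129, -117), Pow(Add(-86, -8), -1)) = Mul(-246, Pow(-94, -1)) = Mul(-246, Rational(-1, 94)) = Rational(123, 47) ≈ 2.6170)
Function('G')(x) = Mul(Rational(7, 2), Pow(x, 2))
Function('H')(A, M) = Add(Rational(123, 47), Mul(-1, A))
Mul(Function('H')(-141, Function('G')(18)), Pow(1487, -1)) = Mul(Add(Rational(123, 47), Mul(-1, -141)), Pow(1487, -1)) = Mul(Add(Rational(123, 47), 141), Rational(1, 1487)) = Mul(Rational(6750, 47), Rational(1, 1487)) = Rational(6750, 69889)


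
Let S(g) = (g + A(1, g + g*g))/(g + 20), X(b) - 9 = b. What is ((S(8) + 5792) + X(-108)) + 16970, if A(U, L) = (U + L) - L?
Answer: 634573/28 ≈ 22663.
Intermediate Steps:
X(b) = 9 + b
A(U, L) = U (A(U, L) = (L + U) - L = U)
S(g) = (1 + g)/(20 + g) (S(g) = (g + 1)/(g + 20) = (1 + g)/(20 + g))
((S(8) + 5792) + X(-108)) + 16970 = (((1 + 8)/(20 + 8) + 5792) + (9 - 108)) + 16970 = ((9/28 + 5792) - 99) + 16970 = (162185/28 - 99) + 16970 = 159413/28 + 16970 = 634573/28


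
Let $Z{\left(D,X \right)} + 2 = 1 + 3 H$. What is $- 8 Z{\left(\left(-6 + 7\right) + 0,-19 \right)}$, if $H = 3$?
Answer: $-64$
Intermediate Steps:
$Z{\left(D,X \right)} = 8$ ($Z{\left(D,X \right)} = -2 + \left(1 + 3 \cdot 3\right) = -2 + \left(1 + 9\right) = -2 + 10 = 8$)
$- 8 Z{\left(\left(-6 + 7\right) + 0,-19 \right)} = \left(-8\right) 8 = -64$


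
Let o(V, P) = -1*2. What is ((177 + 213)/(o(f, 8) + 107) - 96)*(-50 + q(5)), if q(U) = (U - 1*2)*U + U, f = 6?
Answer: 19380/7 ≈ 2768.6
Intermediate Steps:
o(V, P) = -2
q(U) = U + U*(-2 + U) (q(U) = (U - 2)*U + U = (-2 + U)*U + U = U*(-2 + U) + U = U + U*(-2 + U))
((177 + 213)/(o(f, 8) + 107) - 96)*(-50 + q(5)) = ((177 + 213)/(-2 + 107) - 96)*(-50 + 5*(-1 + 5)) = (390/105 - 96)*(-50 + 5*4) = (390*(1/105) - 96)*(-50 + 20) = (26/7 - 96)*(-30) = -646/7*(-30) = 19380/7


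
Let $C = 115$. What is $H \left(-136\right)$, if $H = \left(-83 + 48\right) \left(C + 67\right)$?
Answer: $866320$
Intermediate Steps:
$H = -6370$ ($H = \left(-83 + 48\right) \left(115 + 67\right) = \left(-35\right) 182 = -6370$)
$H \left(-136\right) = \left(-6370\right) \left(-136\right) = 866320$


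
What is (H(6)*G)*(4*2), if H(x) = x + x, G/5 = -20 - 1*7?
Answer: -12960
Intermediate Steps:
G = -135 (G = 5*(-20 - 1*7) = 5*(-20 - 7) = 5*(-27) = -135)
H(x) = 2*x
(H(6)*G)*(4*2) = ((2*6)*(-135))*(4*2) = (12*(-135))*8 = -1620*8 = -12960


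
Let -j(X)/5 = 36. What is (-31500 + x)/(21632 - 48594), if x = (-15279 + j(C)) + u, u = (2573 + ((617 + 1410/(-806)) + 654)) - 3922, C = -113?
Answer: 9478308/5432843 ≈ 1.7446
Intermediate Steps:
j(X) = -180 (j(X) = -5*36 = -180)
u = -32139/403 (u = (2573 + ((617 + 1410*(-1/806)) + 654)) - 3922 = (2573 + ((617 - 705/403) + 654)) - 3922 = (2573 + (247946/403 + 654)) - 3922 = (2573 + 511508/403) - 3922 = 1548427/403 - 3922 = -32139/403 ≈ -79.749)
x = -6262116/403 (x = (-15279 - 180) - 32139/403 = -15459 - 32139/403 = -6262116/403 ≈ -15539.)
(-31500 + x)/(21632 - 48594) = (-31500 - 6262116/403)/(21632 - 48594) = -18956616/403/(-26962) = -18956616/403*(-1/26962) = 9478308/5432843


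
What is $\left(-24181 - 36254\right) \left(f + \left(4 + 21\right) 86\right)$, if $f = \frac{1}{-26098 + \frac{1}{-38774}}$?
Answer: $- \frac{43828192159070520}{337307951} \approx -1.2994 \cdot 10^{8}$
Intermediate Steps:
$f = - \frac{38774}{1011923853}$ ($f = \frac{1}{-26098 - \frac{1}{38774}} = \frac{1}{- \frac{1011923853}{38774}} = - \frac{38774}{1011923853} \approx -3.8317 \cdot 10^{-5}$)
$\left(-24181 - 36254\right) \left(f + \left(4 + 21\right) 86\right) = \left(-24181 - 36254\right) \left(- \frac{38774}{1011923853} + \left(4 + 21\right) 86\right) = - 60435 \left(- \frac{38774}{1011923853} + 25 \cdot 86\right) = - 60435 \left(- \frac{38774}{1011923853} + 2150\right) = \left(-60435\right) \frac{2175636245176}{1011923853} = - \frac{43828192159070520}{337307951}$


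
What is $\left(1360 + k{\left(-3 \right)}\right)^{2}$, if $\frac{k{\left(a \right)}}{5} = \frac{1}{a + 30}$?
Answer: $\frac{1348725625}{729} \approx 1.8501 \cdot 10^{6}$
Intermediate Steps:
$k{\left(a \right)} = \frac{5}{30 + a}$ ($k{\left(a \right)} = \frac{5}{a + 30} = \frac{5}{30 + a}$)
$\left(1360 + k{\left(-3 \right)}\right)^{2} = \left(1360 + \frac{5}{30 - 3}\right)^{2} = \left(1360 + \frac{5}{27}\right)^{2} = \left(\frac{36725}{27}\right)^{2} = \frac{1348725625}{729}$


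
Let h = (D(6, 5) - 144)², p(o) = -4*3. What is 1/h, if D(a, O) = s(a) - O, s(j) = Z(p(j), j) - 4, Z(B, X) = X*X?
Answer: 1/13689 ≈ 7.3051e-5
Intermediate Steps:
p(o) = -12
Z(B, X) = X²
s(j) = -4 + j² (s(j) = j² - 4 = -4 + j²)
D(a, O) = -4 + a² - O (D(a, O) = (-4 + a²) - O = -4 + a² - O)
h = 13689 (h = ((-4 + 6² - 1*5) - 144)² = ((-4 + 36 - 5) - 144)² = (27 - 144)² = (-117)² = 13689)
1/h = 1/13689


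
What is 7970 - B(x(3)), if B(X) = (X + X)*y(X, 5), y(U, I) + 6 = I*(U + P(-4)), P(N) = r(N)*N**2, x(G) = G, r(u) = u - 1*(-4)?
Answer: 7916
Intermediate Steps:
r(u) = 4 + u (r(u) = u + 4 = 4 + u)
P(N) = N**2*(4 + N) (P(N) = (4 + N)*N**2 = N**2*(4 + N))
y(U, I) = -6 + I*U (y(U, I) = -6 + I*(U + (-4)**2*(4 - 4)) = -6 + I*(U + 16*0) = -6 + I*(U + 0) = -6 + I*U)
B(X) = 2*X*(-6 + 5*X) (B(X) = (X + X)*(-6 + 5*X) = (2*X)*(-6 + 5*X) = 2*X*(-6 + 5*X))
7970 - B(x(3)) = 7970 - 2*3*(-6 + 5*3) = 7970 - 2*3*(-6 + 15) = 7970 - 2*3*9 = 7970 - 1*54 = 7970 - 54 = 7916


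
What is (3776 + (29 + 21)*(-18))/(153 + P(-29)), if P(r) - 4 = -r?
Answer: 1438/93 ≈ 15.462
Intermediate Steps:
P(r) = 4 - r
(3776 + (29 + 21)*(-18))/(153 + P(-29)) = (3776 + (29 + 21)*(-18))/(153 + (4 - 1*(-29))) = (3776 + 50*(-18))/(153 + (4 + 29)) = (3776 - 900)/(153 + 33) = 2876/186 = 2876*(1/186) = 1438/93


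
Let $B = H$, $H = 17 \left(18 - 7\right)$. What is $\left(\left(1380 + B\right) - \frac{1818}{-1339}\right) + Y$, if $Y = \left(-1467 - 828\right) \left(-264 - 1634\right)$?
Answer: $\frac{5834663521}{1339} \approx 4.3575 \cdot 10^{6}$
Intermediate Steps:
$H = 187$ ($H = 17 \cdot 11 = 187$)
$Y = 4355910$ ($Y = \left(-2295\right) \left(-1898\right) = 4355910$)
$B = 187$
$\left(\left(1380 + B\right) - \frac{1818}{-1339}\right) + Y = \left(\left(1380 + 187\right) - \frac{1818}{-1339}\right) + 4355910 = \left(1567 - - \frac{1818}{1339}\right) + 4355910 = \left(1567 + \frac{1818}{1339}\right) + 4355910 = \frac{2100031}{1339} + 4355910 = \frac{5834663521}{1339}$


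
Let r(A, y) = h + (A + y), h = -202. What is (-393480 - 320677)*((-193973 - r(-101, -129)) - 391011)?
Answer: 417461902664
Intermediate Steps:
r(A, y) = -202 + A + y (r(A, y) = -202 + (A + y) = -202 + A + y)
(-393480 - 320677)*((-193973 - r(-101, -129)) - 391011) = (-393480 - 320677)*((-193973 - (-202 - 101 - 129)) - 391011) = -714157*((-193973 - 1*(-432)) - 391011) = -714157*((-193973 + 432) - 391011) = -714157*(-193541 - 391011) = -714157*(-584552) = 417461902664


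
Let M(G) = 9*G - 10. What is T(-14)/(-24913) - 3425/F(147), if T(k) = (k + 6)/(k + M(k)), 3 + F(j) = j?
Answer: -2133175817/89686800 ≈ -23.785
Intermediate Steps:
M(G) = -10 + 9*G
F(j) = -3 + j
T(k) = (6 + k)/(-10 + 10*k) (T(k) = (k + 6)/(k + (-10 + 9*k)) = (6 + k)/(-10 + 10*k))
T(-14)/(-24913) - 3425/F(147) = ((6 - 14)/(10*(-1 - 14)))/(-24913) - 3425/(-3 + 147) = ((⅒)*(-8)/(-15))*(-1/24913) - 3425/144 = ((⅒)*(-1/15)*(-8))*(-1/24913) - 3425*1/144 = (4/75)*(-1/24913) - 3425/144 = -4/1868475 - 3425/144 = -2133175817/89686800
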